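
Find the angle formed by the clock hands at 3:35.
Hour hand position: 3 x 30 + 35 x 0.5 = 107.5 degrees
Minute hand position: 35 x 6 = 210 degrees
Difference: |107.5 - 210| = 102.5 degrees
The angle between the hands is 102.5 degrees

Final answer: 102.5 degrees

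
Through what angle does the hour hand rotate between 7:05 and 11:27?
The hour hand moves 0.5 degrees per minute.
Time elapsed: 11:27 - 7:05 = 262 minutes
Angular displacement: 262 x 0.5 = 131 degrees

Final answer: 131 degrees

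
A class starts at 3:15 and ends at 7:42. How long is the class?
From 3:15 to 7:42:
(7 x 60 + 42) - (3 x 60 + 15) = 462 - 195 = 267 minutes
= 4 hours and 27 minutes

Final answer: 4 hours and 27 minutes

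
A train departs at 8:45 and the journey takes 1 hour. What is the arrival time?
Starting time: 8:45
Adding 0 minutes to 45 minutes: 45 + 0 = 45 minutes
Adding 1 hour: 8 + 1 = 9
Final time: 9:45

Final answer: 9:45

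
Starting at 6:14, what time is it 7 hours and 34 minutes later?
Starting time: 6:14
Adding 34 minutes to 14 minutes: 14 + 34 = 48 minutes
Adding 7 hours: 6 + 7 = 13 - 12 = 1
Final time: 1:48

Final answer: 1:48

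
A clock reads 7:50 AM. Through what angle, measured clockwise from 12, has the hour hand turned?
The hour hand moves 30 degrees per hour and 0.5 degrees per minute.
At 7:50: (7) x 30 + 50 x 0.5 = 210 + 25 = 235 degrees

Final answer: 235 degrees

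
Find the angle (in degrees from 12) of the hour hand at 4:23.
The hour hand moves 30 degrees per hour and 0.5 degrees per minute.
At 4:23: (4) x 30 + 23 x 0.5 = 120 + 11.5 = 131.5 degrees

Final answer: 131.5 degrees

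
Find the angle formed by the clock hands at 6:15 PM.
Hour hand position: 6 x 30 + 15 x 0.5 = 187.5 degrees
Minute hand position: 15 x 6 = 90 degrees
Difference: |187.5 - 90| = 97.5 degrees
The angle between the hands is 97.5 degrees

Final answer: 97.5 degrees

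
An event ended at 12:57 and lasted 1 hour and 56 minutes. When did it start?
Starting time: 12:57 = 57 total minutes past 12:00
Subtracting: 1 hour and 56 minutes = 116 minutes
57 - 116 = -59 (negative, add 12 hours = 720) = 661 minutes
= 11 hours and 1 minute past 12:00 = 11:01

Final answer: 11:01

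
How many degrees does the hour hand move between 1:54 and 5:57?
The hour hand moves 0.5 degrees per minute.
Time elapsed: 5:57 - 1:54 = 243 minutes
Angular displacement: 243 x 0.5 = 121.5 degrees

Final answer: 121.5 degrees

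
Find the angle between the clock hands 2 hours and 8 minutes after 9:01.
First find the time 2 hours and 8 minutes after 9:01.
Total minutes: 9 x 60 + 1 + 2 x 60 + 8 = 669.
669 mod 720 = 669 minutes = 11:09.
Now compute the angle at 11:09:
Hour hand: 11 x 30 + 9 x 0.5 = 334.5 degrees
Minute hand: 9 x 6 = 54 degrees
Difference: |334.5 - 54| = 280.5 degrees
Smaller angle: 360 - 280.5 = 79.5 degrees

Final answer: 79.5 degrees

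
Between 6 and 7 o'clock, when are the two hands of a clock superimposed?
The minute hand gains 5.5 degrees per minute on the hour hand.
At 6:00, the hour hand is at 180 degrees and the minute hand is at 0 degrees.
The gap is 180 degrees. Time to close: 180/5.5 = 60 x 6/11 = 32.73 minutes.
The hands overlap at 32.73 minutes past 6:00.

Final answer: 32.73 minutes past 6:00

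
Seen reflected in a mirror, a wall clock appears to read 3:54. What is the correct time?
Reflection across the vertical (12-6) axis maps a hand at angle A degrees to (360 - A) degrees, which sends a reading of T minutes past 12:00 to (720 - T) minutes past 12:00.
Mirror reads 3:54 = 234 minutes past 12:00.
Actual time: (720 - 234) mod 720 = 486 minutes = 8:06.

Final answer: 8:06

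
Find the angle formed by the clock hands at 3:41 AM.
Hour hand position: 3 x 30 + 41 x 0.5 = 110.5 degrees
Minute hand position: 41 x 6 = 246 degrees
Difference: |110.5 - 246| = 135.5 degrees
The angle between the hands is 135.5 degrees

Final answer: 135.5 degrees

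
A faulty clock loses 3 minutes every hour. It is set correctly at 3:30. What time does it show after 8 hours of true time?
For every 60 true minutes, the faulty clock advances 60 - 3 = 57 minutes.
True elapsed: 8 hours = 480 minutes.
Faulty clock advances: 480 x 57/60 = 456 minutes (drift: 24 minutes behind).
Shown time: 3:30 + 456 minutes = 11:06.

Final answer: 11:06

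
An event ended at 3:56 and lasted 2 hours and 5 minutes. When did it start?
Starting time: 3:56 = 236 total minutes past 12:00
Subtracting: 2 hours and 5 minutes = 125 minutes
236 - 125 = 111 minutes
= 1 hour and 51 minutes past 12:00 = 1:51

Final answer: 1:51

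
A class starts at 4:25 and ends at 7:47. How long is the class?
From 4:25 to 7:47:
(7 x 60 + 47) - (4 x 60 + 25) = 467 - 265 = 202 minutes
= 3 hours and 22 minutes

Final answer: 3 hours and 22 minutes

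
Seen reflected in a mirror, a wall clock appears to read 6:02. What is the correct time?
Reflection across the vertical (12-6) axis maps a hand at angle A degrees to (360 - A) degrees, which sends a reading of T minutes past 12:00 to (720 - T) minutes past 12:00.
Mirror reads 6:02 = 362 minutes past 12:00.
Actual time: (720 - 362) mod 720 = 358 minutes = 5:58.

Final answer: 5:58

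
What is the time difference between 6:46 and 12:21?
From 6:46 to 12:21:
(12 x 60 + 21) - (6 x 60 + 46) = 741 - 406 = 335 minutes
= 5 hours and 35 minutes

Final answer: 5 hours and 35 minutes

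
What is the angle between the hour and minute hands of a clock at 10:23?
Hour hand position: 10 x 30 + 23 x 0.5 = 311.5 degrees
Minute hand position: 23 x 6 = 138 degrees
Difference: |311.5 - 138| = 173.5 degrees
The angle between the hands is 173.5 degrees

Final answer: 173.5 degrees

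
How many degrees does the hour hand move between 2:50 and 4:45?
The hour hand moves 0.5 degrees per minute.
Time elapsed: 4:45 - 2:50 = 115 minutes
Angular displacement: 115 x 0.5 = 57.5 degrees

Final answer: 57.5 degrees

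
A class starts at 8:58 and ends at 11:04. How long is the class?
From 8:58 to 11:04:
(11 x 60 + 4) - (8 x 60 + 58) = 664 - 538 = 126 minutes
= 2 hours and 6 minutes

Final answer: 2 hours and 6 minutes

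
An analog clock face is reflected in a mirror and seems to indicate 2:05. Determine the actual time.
Reflection across the vertical (12-6) axis maps a hand at angle A degrees to (360 - A) degrees, which sends a reading of T minutes past 12:00 to (720 - T) minutes past 12:00.
Mirror reads 2:05 = 125 minutes past 12:00.
Actual time: (720 - 125) mod 720 = 595 minutes = 9:55.

Final answer: 9:55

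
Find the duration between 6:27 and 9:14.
From 6:27 to 9:14:
(9 x 60 + 14) - (6 x 60 + 27) = 554 - 387 = 167 minutes
= 2 hours and 47 minutes

Final answer: 2 hours and 47 minutes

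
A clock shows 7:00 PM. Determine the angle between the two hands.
Hour hand position: 7 x 30 + 0 x 0.5 = 210 degrees
Minute hand position: 0 x 6 = 0 degrees
Difference: |210 - 0| = 210 degrees
Since 210 > 180, the smaller angle is 360 - 210 = 150 degrees

Final answer: 150 degrees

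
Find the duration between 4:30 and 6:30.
From 4:30 to 6:30:
(6 x 60 + 30) - (4 x 60 + 30) = 390 - 270 = 120 minutes
= 2 hours

Final answer: 2 hours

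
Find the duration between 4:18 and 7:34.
From 4:18 to 7:34:
(7 x 60 + 34) - (4 x 60 + 18) = 454 - 258 = 196 minutes
= 3 hours and 16 minutes

Final answer: 3 hours and 16 minutes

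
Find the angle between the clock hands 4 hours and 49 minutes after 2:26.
First find the time 4 hours and 49 minutes after 2:26.
Total minutes: 2 x 60 + 26 + 4 x 60 + 49 = 435.
435 mod 720 = 435 minutes = 7:15.
Now compute the angle at 7:15:
Hour hand: 7 x 30 + 15 x 0.5 = 217.5 degrees
Minute hand: 15 x 6 = 90 degrees
Difference: |217.5 - 90| = 127.5 degrees
The angle is 127.5 degrees

Final answer: 127.5 degrees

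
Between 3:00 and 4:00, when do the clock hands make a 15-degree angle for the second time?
At t minutes past 3:00, the hour hand is at 30 x 3 + 0.5t degrees and the minute hand is at 6t degrees.
The smaller angle between them is 15 degrees when |30H - 5.5t| = 15 or |30H - 5.5t| = 345.
With H = 3, solve 30 x 3 - 5.5t = +/- target for each target:
  t = (30 x 3 - 15) / 5.5 = 13.64
  t = (30 x 3 + 15) / 5.5 = 19.09
  t = (30 x 3 - 345) / 5.5 = -46.36 (outside (0, 60))
  t = (30 x 3 + 345) / 5.5 = 79.09 (outside (0, 60))
Valid solutions in (0, 60): {13.64, 19.09} minutes.
The second occurrence is t = 19.09 minutes.
The hands form a 15-degree angle at 19.09 minutes past 3:00.

Final answer: 19.09 minutes past 3:00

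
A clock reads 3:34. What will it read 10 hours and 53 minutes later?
Starting time: 3:34
Adding 53 minutes to 34 minutes: 34 + 53 = 87 minutes = 1 hour and 27 minutes
Adding 10 hours: 3 + 10 + 1 (carry) = 14 - 12 = 2
Final time: 2:27

Final answer: 2:27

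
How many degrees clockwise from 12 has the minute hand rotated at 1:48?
The minute hand moves 6 degrees per minute.
At 1:48: 48 x 6 = 288 degrees

Final answer: 288 degrees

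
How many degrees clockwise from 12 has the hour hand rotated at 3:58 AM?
The hour hand moves 30 degrees per hour and 0.5 degrees per minute.
At 3:58: (3) x 30 + 58 x 0.5 = 90 + 29 = 119 degrees

Final answer: 119 degrees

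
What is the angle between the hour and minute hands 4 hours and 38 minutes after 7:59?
First find the time 4 hours and 38 minutes after 7:59.
Total minutes: 7 x 60 + 59 + 4 x 60 + 38 = 757.
757 mod 720 = 37 minutes = 12:37.
Now compute the angle at 12:37:
Hour hand: 0 x 30 + 37 x 0.5 = 18.5 degrees
Minute hand: 37 x 6 = 222 degrees
Difference: |18.5 - 222| = 203.5 degrees
Smaller angle: 360 - 203.5 = 156.5 degrees

Final answer: 156.5 degrees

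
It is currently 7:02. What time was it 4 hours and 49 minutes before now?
Starting time: 7:02 = 422 total minutes past 12:00
Subtracting: 4 hours and 49 minutes = 289 minutes
422 - 289 = 133 minutes
= 2 hours and 13 minutes past 12:00 = 2:13

Final answer: 2:13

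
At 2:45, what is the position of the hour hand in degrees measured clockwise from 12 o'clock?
The hour hand moves 30 degrees per hour and 0.5 degrees per minute.
At 2:45: (2) x 30 + 45 x 0.5 = 60 + 22.5 = 82.5 degrees

Final answer: 82.5 degrees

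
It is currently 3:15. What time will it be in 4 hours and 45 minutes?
Starting time: 3:15
Adding 45 minutes to 15 minutes: 15 + 45 = 60 minutes = 1 hour
Adding 4 hours: 3 + 4 + 1 (carry) = 8
Final time: 8:00

Final answer: 8:00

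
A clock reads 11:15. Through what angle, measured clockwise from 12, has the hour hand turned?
The hour hand moves 30 degrees per hour and 0.5 degrees per minute.
At 11:15: (11) x 30 + 15 x 0.5 = 330 + 7.5 = 337.5 degrees

Final answer: 337.5 degrees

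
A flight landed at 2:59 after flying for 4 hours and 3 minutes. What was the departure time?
Starting time: 2:59 = 179 total minutes past 12:00
Subtracting: 4 hours and 3 minutes = 243 minutes
179 - 243 = -64 (negative, add 12 hours = 720) = 656 minutes
= 10 hours and 56 minutes past 12:00 = 10:56

Final answer: 10:56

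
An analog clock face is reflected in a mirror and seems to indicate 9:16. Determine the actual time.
Reflection across the vertical (12-6) axis maps a hand at angle A degrees to (360 - A) degrees, which sends a reading of T minutes past 12:00 to (720 - T) minutes past 12:00.
Mirror reads 9:16 = 556 minutes past 12:00.
Actual time: (720 - 556) mod 720 = 164 minutes = 2:44.

Final answer: 2:44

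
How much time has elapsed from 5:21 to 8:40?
From 5:21 to 8:40:
(8 x 60 + 40) - (5 x 60 + 21) = 520 - 321 = 199 minutes
= 3 hours and 19 minutes

Final answer: 3 hours and 19 minutes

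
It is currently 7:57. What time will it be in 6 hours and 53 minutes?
Starting time: 7:57
Adding 53 minutes to 57 minutes: 57 + 53 = 110 minutes = 1 hour and 50 minutes
Adding 6 hours: 7 + 6 + 1 (carry) = 14 - 12 = 2
Final time: 2:50

Final answer: 2:50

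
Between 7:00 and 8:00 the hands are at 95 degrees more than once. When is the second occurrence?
At t minutes past 7:00, the hour hand is at 30 x 7 + 0.5t degrees and the minute hand is at 6t degrees.
The smaller angle between them is 95 degrees when |30H - 5.5t| = 95 or |30H - 5.5t| = 265.
With H = 7, solve 30 x 7 - 5.5t = +/- target for each target:
  t = (30 x 7 - 95) / 5.5 = 20.91
  t = (30 x 7 + 95) / 5.5 = 55.45
  t = (30 x 7 - 265) / 5.5 = -10 (outside (0, 60))
  t = (30 x 7 + 265) / 5.5 = 86.36 (outside (0, 60))
Valid solutions in (0, 60): {20.91, 55.45} minutes.
The second occurrence is t = 55.45 minutes.
The hands form a 95-degree angle at 55.45 minutes past 7:00.

Final answer: 55.45 minutes past 7:00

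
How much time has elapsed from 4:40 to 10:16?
From 4:40 to 10:16:
(10 x 60 + 16) - (4 x 60 + 40) = 616 - 280 = 336 minutes
= 5 hours and 36 minutes

Final answer: 5 hours and 36 minutes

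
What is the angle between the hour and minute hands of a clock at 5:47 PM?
Hour hand position: 5 x 30 + 47 x 0.5 = 173.5 degrees
Minute hand position: 47 x 6 = 282 degrees
Difference: |173.5 - 282| = 108.5 degrees
The angle between the hands is 108.5 degrees

Final answer: 108.5 degrees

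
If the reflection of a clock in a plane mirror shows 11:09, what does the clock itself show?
Reflection across the vertical (12-6) axis maps a hand at angle A degrees to (360 - A) degrees, which sends a reading of T minutes past 12:00 to (720 - T) minutes past 12:00.
Mirror reads 11:09 = 669 minutes past 12:00.
Actual time: (720 - 669) mod 720 = 51 minutes = 12:51.

Final answer: 12:51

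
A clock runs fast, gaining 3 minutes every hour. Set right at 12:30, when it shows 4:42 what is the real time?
For every 60 true minutes, the faulty clock advances 63 minutes, so 1 faulty-clock minute corresponds to 60/63 true minutes.
From 12:30 to 4:42 on the faulty dial is 252 minutes.
True elapsed: 252 x 60/63 = 240 minutes = 4 hours.
True time: 12:30 + 4 hours = 4:30.

Final answer: 4:30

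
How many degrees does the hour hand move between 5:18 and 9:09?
The hour hand moves 0.5 degrees per minute.
Time elapsed: 9:09 - 5:18 = 231 minutes
Angular displacement: 231 x 0.5 = 115.5 degrees

Final answer: 115.5 degrees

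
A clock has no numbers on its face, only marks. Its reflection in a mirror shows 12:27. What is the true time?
Reflection across the vertical (12-6) axis maps a hand at angle A degrees to (360 - A) degrees, which sends a reading of T minutes past 12:00 to (720 - T) minutes past 12:00.
Mirror reads 12:27 = 27 minutes past 12:00.
Actual time: (720 - 27) mod 720 = 693 minutes = 11:33.

Final answer: 11:33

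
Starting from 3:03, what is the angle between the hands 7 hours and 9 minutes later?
First find the time 7 hours and 9 minutes after 3:03.
Total minutes: 3 x 60 + 3 + 7 x 60 + 9 = 612.
612 mod 720 = 612 minutes = 10:12.
Now compute the angle at 10:12:
Hour hand: 10 x 30 + 12 x 0.5 = 306 degrees
Minute hand: 12 x 6 = 72 degrees
Difference: |306 - 72| = 234 degrees
Smaller angle: 360 - 234 = 126 degrees

Final answer: 126 degrees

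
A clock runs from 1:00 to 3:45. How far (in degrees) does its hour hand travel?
The hour hand moves 0.5 degrees per minute.
Time elapsed: 3:45 - 1:00 = 165 minutes
Angular displacement: 165 x 0.5 = 82.5 degrees

Final answer: 82.5 degrees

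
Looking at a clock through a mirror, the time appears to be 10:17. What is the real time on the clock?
Reflection across the vertical (12-6) axis maps a hand at angle A degrees to (360 - A) degrees, which sends a reading of T minutes past 12:00 to (720 - T) minutes past 12:00.
Mirror reads 10:17 = 617 minutes past 12:00.
Actual time: (720 - 617) mod 720 = 103 minutes = 1:43.

Final answer: 1:43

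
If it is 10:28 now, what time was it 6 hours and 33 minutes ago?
Starting time: 10:28 = 628 total minutes past 12:00
Subtracting: 6 hours and 33 minutes = 393 minutes
628 - 393 = 235 minutes
= 3 hours and 55 minutes past 12:00 = 3:55

Final answer: 3:55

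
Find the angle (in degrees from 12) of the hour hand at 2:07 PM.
The hour hand moves 30 degrees per hour and 0.5 degrees per minute.
At 2:07: (2) x 30 + 7 x 0.5 = 60 + 3.5 = 63.5 degrees

Final answer: 63.5 degrees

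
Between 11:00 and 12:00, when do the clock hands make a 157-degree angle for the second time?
At t minutes past 11:00, the hour hand is at 30 x 11 + 0.5t degrees and the minute hand is at 6t degrees.
The smaller angle between them is 157 degrees when |30H - 5.5t| = 157 or |30H - 5.5t| = 203.
With H = 11, solve 30 x 11 - 5.5t = +/- target for each target:
  t = (30 x 11 - 157) / 5.5 = 31.45
  t = (30 x 11 + 157) / 5.5 = 88.55 (outside (0, 60))
  t = (30 x 11 - 203) / 5.5 = 23.09
  t = (30 x 11 + 203) / 5.5 = 96.91 (outside (0, 60))
Valid solutions in (0, 60): {23.09, 31.45} minutes.
The second occurrence is t = 31.45 minutes.
The hands form a 157-degree angle at 31.45 minutes past 11:00.

Final answer: 31.45 minutes past 11:00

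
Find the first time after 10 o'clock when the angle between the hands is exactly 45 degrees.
At t minutes past 10:00, the hour hand is at 30 x 10 + 0.5t degrees and the minute hand is at 6t degrees.
The smaller angle between them is 45 degrees when |30H - 5.5t| = 45 or |30H - 5.5t| = 315.
With H = 10, solve 30 x 10 - 5.5t = +/- target for each target:
  t = (30 x 10 - 45) / 5.5 = 46.36
  t = (30 x 10 + 45) / 5.5 = 62.73 (outside (0, 60))
  t = (30 x 10 - 315) / 5.5 = -2.73 (outside (0, 60))
  t = (30 x 10 + 315) / 5.5 = 111.82 (outside (0, 60))
Valid solutions in (0, 60): {46.36} minutes.
The first occurrence is t = 46.36 minutes.
The hands form a 45-degree angle at 46.36 minutes past 10:00.

Final answer: 46.36 minutes past 10:00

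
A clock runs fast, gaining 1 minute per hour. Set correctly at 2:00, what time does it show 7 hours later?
For every 60 true minutes, the faulty clock advances 60 + 1 = 61 minutes.
True elapsed: 7 hours = 420 minutes.
Faulty clock advances: 420 x 61/60 = 427 minutes (drift: 7 minutes ahead).
Shown time: 2:00 + 427 minutes = 9:07.

Final answer: 9:07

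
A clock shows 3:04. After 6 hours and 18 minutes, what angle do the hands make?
First find the time 6 hours and 18 minutes after 3:04.
Total minutes: 3 x 60 + 4 + 6 x 60 + 18 = 562.
562 mod 720 = 562 minutes = 9:22.
Now compute the angle at 9:22:
Hour hand: 9 x 30 + 22 x 0.5 = 281 degrees
Minute hand: 22 x 6 = 132 degrees
Difference: |281 - 132| = 149 degrees
The angle is 149 degrees

Final answer: 149 degrees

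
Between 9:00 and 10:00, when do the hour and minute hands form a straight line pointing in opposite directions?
For hands to be 180 degrees apart: |30H - 5.5t| = 180
With H = 9: t = (30 x 9 + 180)/5.5 = 81.82 or t = (30 x 9 - 180)/5.5 = 16.36
First valid solution (0 < t < 60): t = 16.36 minutes
The hands are opposite at 16.36 minutes past 9:00.

Final answer: 16.36 minutes past 9:00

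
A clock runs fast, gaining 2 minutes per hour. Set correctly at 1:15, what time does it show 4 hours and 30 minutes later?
For every 60 true minutes, the faulty clock advances 60 + 2 = 62 minutes.
True elapsed: 4 hours and 30 minutes = 270 minutes.
Faulty clock advances: 270 x 62/60 = 279 minutes (drift: 9 minutes ahead).
Shown time: 1:15 + 279 minutes = 5:54.

Final answer: 5:54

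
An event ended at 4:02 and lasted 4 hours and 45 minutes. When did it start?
Starting time: 4:02 = 242 total minutes past 12:00
Subtracting: 4 hours and 45 minutes = 285 minutes
242 - 285 = -43 (negative, add 12 hours = 720) = 677 minutes
= 11 hours and 17 minutes past 12:00 = 11:17

Final answer: 11:17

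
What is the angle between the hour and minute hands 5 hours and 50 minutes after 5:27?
First find the time 5 hours and 50 minutes after 5:27.
Total minutes: 5 x 60 + 27 + 5 x 60 + 50 = 677.
677 mod 720 = 677 minutes = 11:17.
Now compute the angle at 11:17:
Hour hand: 11 x 30 + 17 x 0.5 = 338.5 degrees
Minute hand: 17 x 6 = 102 degrees
Difference: |338.5 - 102| = 236.5 degrees
Smaller angle: 360 - 236.5 = 123.5 degrees

Final answer: 123.5 degrees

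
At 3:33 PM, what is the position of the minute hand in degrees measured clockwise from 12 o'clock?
The minute hand moves 6 degrees per minute.
At 3:33: 33 x 6 = 198 degrees

Final answer: 198 degrees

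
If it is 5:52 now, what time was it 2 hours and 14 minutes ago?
Starting time: 5:52 = 352 total minutes past 12:00
Subtracting: 2 hours and 14 minutes = 134 minutes
352 - 134 = 218 minutes
= 3 hours and 38 minutes past 12:00 = 3:38

Final answer: 3:38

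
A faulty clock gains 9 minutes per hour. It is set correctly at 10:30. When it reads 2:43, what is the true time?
For every 60 true minutes, the faulty clock advances 69 minutes, so 1 faulty-clock minute corresponds to 60/69 true minutes.
From 10:30 to 2:43 on the faulty dial is 253 minutes.
True elapsed: 253 x 60/69 = 220 minutes = 3 hours and 40 minutes.
True time: 10:30 + 3 hours and 40 minutes = 2:10.

Final answer: 2:10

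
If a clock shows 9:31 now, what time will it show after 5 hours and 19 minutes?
Starting time: 9:31
Adding 19 minutes to 31 minutes: 31 + 19 = 50 minutes
Adding 5 hours: 9 + 5 = 14 - 12 = 2
Final time: 2:50

Final answer: 2:50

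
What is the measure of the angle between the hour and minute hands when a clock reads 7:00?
Hour hand position: 7 x 30 + 0 x 0.5 = 210 degrees
Minute hand position: 0 x 6 = 0 degrees
Difference: |210 - 0| = 210 degrees
Since 210 > 180, the smaller angle is 360 - 210 = 150 degrees

Final answer: 150 degrees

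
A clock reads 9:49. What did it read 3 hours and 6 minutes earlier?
Starting time: 9:49 = 589 total minutes past 12:00
Subtracting: 3 hours and 6 minutes = 186 minutes
589 - 186 = 403 minutes
= 6 hours and 43 minutes past 12:00 = 6:43

Final answer: 6:43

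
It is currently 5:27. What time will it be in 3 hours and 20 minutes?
Starting time: 5:27
Adding 20 minutes to 27 minutes: 27 + 20 = 47 minutes
Adding 3 hours: 5 + 3 = 8
Final time: 8:47

Final answer: 8:47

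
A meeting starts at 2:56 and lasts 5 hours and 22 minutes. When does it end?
Starting time: 2:56
Adding 22 minutes to 56 minutes: 56 + 22 = 78 minutes = 1 hour and 18 minutes
Adding 5 hours: 2 + 5 + 1 (carry) = 8
Final time: 8:18

Final answer: 8:18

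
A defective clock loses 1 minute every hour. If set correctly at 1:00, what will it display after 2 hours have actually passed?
For every 60 true minutes, the faulty clock advances 60 - 1 = 59 minutes.
True elapsed: 2 hours = 120 minutes.
Faulty clock advances: 120 x 59/60 = 118 minutes (drift: 2 minutes behind).
Shown time: 1:00 + 118 minutes = 2:58.

Final answer: 2:58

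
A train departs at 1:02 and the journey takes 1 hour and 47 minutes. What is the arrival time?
Starting time: 1:02
Adding 47 minutes to 2 minutes: 2 + 47 = 49 minutes
Adding 1 hour: 1 + 1 = 2
Final time: 2:49

Final answer: 2:49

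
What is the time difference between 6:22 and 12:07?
From 6:22 to 12:07:
(12 x 60 + 7) - (6 x 60 + 22) = 727 - 382 = 345 minutes
= 5 hours and 45 minutes

Final answer: 5 hours and 45 minutes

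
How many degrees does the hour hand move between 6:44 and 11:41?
The hour hand moves 0.5 degrees per minute.
Time elapsed: 11:41 - 6:44 = 297 minutes
Angular displacement: 297 x 0.5 = 148.5 degrees

Final answer: 148.5 degrees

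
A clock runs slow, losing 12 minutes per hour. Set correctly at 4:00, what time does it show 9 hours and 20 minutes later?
For every 60 true minutes, the faulty clock advances 60 - 12 = 48 minutes.
True elapsed: 9 hours and 20 minutes = 560 minutes.
Faulty clock advances: 560 x 48/60 = 448 minutes (drift: 112 minutes behind).
Shown time: 4:00 + 448 minutes = 11:28.

Final answer: 11:28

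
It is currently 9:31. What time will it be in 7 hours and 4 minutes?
Starting time: 9:31
Adding 4 minutes to 31 minutes: 31 + 4 = 35 minutes
Adding 7 hours: 9 + 7 = 16 - 12 = 4
Final time: 4:35

Final answer: 4:35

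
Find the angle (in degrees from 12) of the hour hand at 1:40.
The hour hand moves 30 degrees per hour and 0.5 degrees per minute.
At 1:40: (1) x 30 + 40 x 0.5 = 30 + 20 = 50 degrees

Final answer: 50 degrees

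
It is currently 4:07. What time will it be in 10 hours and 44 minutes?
Starting time: 4:07
Adding 44 minutes to 7 minutes: 7 + 44 = 51 minutes
Adding 10 hours: 4 + 10 = 14 - 12 = 2
Final time: 2:51

Final answer: 2:51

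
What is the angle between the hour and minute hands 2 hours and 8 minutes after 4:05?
First find the time 2 hours and 8 minutes after 4:05.
Total minutes: 4 x 60 + 5 + 2 x 60 + 8 = 373.
373 mod 720 = 373 minutes = 6:13.
Now compute the angle at 6:13:
Hour hand: 6 x 30 + 13 x 0.5 = 186.5 degrees
Minute hand: 13 x 6 = 78 degrees
Difference: |186.5 - 78| = 108.5 degrees
The angle is 108.5 degrees

Final answer: 108.5 degrees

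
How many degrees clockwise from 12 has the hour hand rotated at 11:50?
The hour hand moves 30 degrees per hour and 0.5 degrees per minute.
At 11:50: (11) x 30 + 50 x 0.5 = 330 + 25 = 355 degrees

Final answer: 355 degrees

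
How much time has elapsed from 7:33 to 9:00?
From 7:33 to 9:00:
(9 x 60 + 0) - (7 x 60 + 33) = 540 - 453 = 87 minutes
= 1 hour and 27 minutes

Final answer: 1 hour and 27 minutes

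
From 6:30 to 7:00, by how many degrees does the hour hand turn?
The hour hand moves 0.5 degrees per minute.
Time elapsed: 7:00 - 6:30 = 30 minutes
Angular displacement: 30 x 0.5 = 15 degrees

Final answer: 15 degrees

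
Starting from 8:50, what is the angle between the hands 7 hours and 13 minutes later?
First find the time 7 hours and 13 minutes after 8:50.
Total minutes: 8 x 60 + 50 + 7 x 60 + 13 = 963.
963 mod 720 = 243 minutes = 4:03.
Now compute the angle at 4:03:
Hour hand: 4 x 30 + 3 x 0.5 = 121.5 degrees
Minute hand: 3 x 6 = 18 degrees
Difference: |121.5 - 18| = 103.5 degrees
The angle is 103.5 degrees

Final answer: 103.5 degrees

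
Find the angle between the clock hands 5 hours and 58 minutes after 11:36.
First find the time 5 hours and 58 minutes after 11:36.
Total minutes: 11 x 60 + 36 + 5 x 60 + 58 = 1054.
1054 mod 720 = 334 minutes = 5:34.
Now compute the angle at 5:34:
Hour hand: 5 x 30 + 34 x 0.5 = 167 degrees
Minute hand: 34 x 6 = 204 degrees
Difference: |167 - 204| = 37 degrees
The angle is 37 degrees

Final answer: 37 degrees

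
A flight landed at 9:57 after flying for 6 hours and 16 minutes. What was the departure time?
Starting time: 9:57 = 597 total minutes past 12:00
Subtracting: 6 hours and 16 minutes = 376 minutes
597 - 376 = 221 minutes
= 3 hours and 41 minutes past 12:00 = 3:41

Final answer: 3:41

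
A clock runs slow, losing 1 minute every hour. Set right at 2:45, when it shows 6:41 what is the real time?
For every 60 true minutes, the faulty clock advances 59 minutes, so 1 faulty-clock minute corresponds to 60/59 true minutes.
From 2:45 to 6:41 on the faulty dial is 236 minutes.
True elapsed: 236 x 60/59 = 240 minutes = 4 hours.
True time: 2:45 + 4 hours = 6:45.

Final answer: 6:45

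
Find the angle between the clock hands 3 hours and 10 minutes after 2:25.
First find the time 3 hours and 10 minutes after 2:25.
Total minutes: 2 x 60 + 25 + 3 x 60 + 10 = 335.
335 mod 720 = 335 minutes = 5:35.
Now compute the angle at 5:35:
Hour hand: 5 x 30 + 35 x 0.5 = 167.5 degrees
Minute hand: 35 x 6 = 210 degrees
Difference: |167.5 - 210| = 42.5 degrees
The angle is 42.5 degrees

Final answer: 42.5 degrees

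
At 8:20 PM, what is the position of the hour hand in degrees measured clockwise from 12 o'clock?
The hour hand moves 30 degrees per hour and 0.5 degrees per minute.
At 8:20: (8) x 30 + 20 x 0.5 = 240 + 10 = 250 degrees

Final answer: 250 degrees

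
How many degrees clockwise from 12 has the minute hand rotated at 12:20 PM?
The minute hand moves 6 degrees per minute.
At 12:20: 20 x 6 = 120 degrees

Final answer: 120 degrees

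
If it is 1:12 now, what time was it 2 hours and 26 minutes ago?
Starting time: 1:12 = 72 total minutes past 12:00
Subtracting: 2 hours and 26 minutes = 146 minutes
72 - 146 = -74 (negative, add 12 hours = 720) = 646 minutes
= 10 hours and 46 minutes past 12:00 = 10:46

Final answer: 10:46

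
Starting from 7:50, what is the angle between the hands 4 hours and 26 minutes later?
First find the time 4 hours and 26 minutes after 7:50.
Total minutes: 7 x 60 + 50 + 4 x 60 + 26 = 736.
736 mod 720 = 16 minutes = 12:16.
Now compute the angle at 12:16:
Hour hand: 0 x 30 + 16 x 0.5 = 8 degrees
Minute hand: 16 x 6 = 96 degrees
Difference: |8 - 96| = 88 degrees
The angle is 88 degrees

Final answer: 88 degrees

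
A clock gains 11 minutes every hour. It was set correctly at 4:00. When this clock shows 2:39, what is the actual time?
For every 60 true minutes, the faulty clock advances 71 minutes, so 1 faulty-clock minute corresponds to 60/71 true minutes.
From 4:00 to 2:39 on the faulty dial is 639 minutes.
True elapsed: 639 x 60/71 = 540 minutes = 9 hours.
True time: 4:00 + 9 hours = 1:00.

Final answer: 1:00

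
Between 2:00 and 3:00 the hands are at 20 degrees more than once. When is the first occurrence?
At t minutes past 2:00, the hour hand is at 30 x 2 + 0.5t degrees and the minute hand is at 6t degrees.
The smaller angle between them is 20 degrees when |30H - 5.5t| = 20 or |30H - 5.5t| = 340.
With H = 2, solve 30 x 2 - 5.5t = +/- target for each target:
  t = (30 x 2 - 20) / 5.5 = 7.27
  t = (30 x 2 + 20) / 5.5 = 14.55
  t = (30 x 2 - 340) / 5.5 = -50.91 (outside (0, 60))
  t = (30 x 2 + 340) / 5.5 = 72.73 (outside (0, 60))
Valid solutions in (0, 60): {7.27, 14.55} minutes.
The first occurrence is t = 7.27 minutes.
The hands form a 20-degree angle at 7.27 minutes past 2:00.

Final answer: 7.27 minutes past 2:00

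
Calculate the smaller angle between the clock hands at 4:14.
Hour hand position: 4 x 30 + 14 x 0.5 = 127 degrees
Minute hand position: 14 x 6 = 84 degrees
Difference: |127 - 84| = 43 degrees
The angle between the hands is 43 degrees

Final answer: 43 degrees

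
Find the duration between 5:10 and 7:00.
From 5:10 to 7:00:
(7 x 60 + 0) - (5 x 60 + 10) = 420 - 310 = 110 minutes
= 1 hour and 50 minutes

Final answer: 1 hour and 50 minutes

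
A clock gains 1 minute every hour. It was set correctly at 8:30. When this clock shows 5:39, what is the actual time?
For every 60 true minutes, the faulty clock advances 61 minutes, so 1 faulty-clock minute corresponds to 60/61 true minutes.
From 8:30 to 5:39 on the faulty dial is 549 minutes.
True elapsed: 549 x 60/61 = 540 minutes = 9 hours.
True time: 8:30 + 9 hours = 5:30.

Final answer: 5:30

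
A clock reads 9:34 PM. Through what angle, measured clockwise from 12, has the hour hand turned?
The hour hand moves 30 degrees per hour and 0.5 degrees per minute.
At 9:34: (9) x 30 + 34 x 0.5 = 270 + 17 = 287 degrees

Final answer: 287 degrees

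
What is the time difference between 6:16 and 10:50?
From 6:16 to 10:50:
(10 x 60 + 50) - (6 x 60 + 16) = 650 - 376 = 274 minutes
= 4 hours and 34 minutes

Final answer: 4 hours and 34 minutes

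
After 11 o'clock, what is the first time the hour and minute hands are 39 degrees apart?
At t minutes past 11:00, the hour hand is at 30 x 11 + 0.5t degrees and the minute hand is at 6t degrees.
The smaller angle between them is 39 degrees when |30H - 5.5t| = 39 or |30H - 5.5t| = 321.
With H = 11, solve 30 x 11 - 5.5t = +/- target for each target:
  t = (30 x 11 - 39) / 5.5 = 52.91
  t = (30 x 11 + 39) / 5.5 = 67.09 (outside (0, 60))
  t = (30 x 11 - 321) / 5.5 = 1.64
  t = (30 x 11 + 321) / 5.5 = 118.36 (outside (0, 60))
Valid solutions in (0, 60): {1.64, 52.91} minutes.
The first occurrence is t = 1.64 minutes.
The hands form a 39-degree angle at 1.64 minutes past 11:00.

Final answer: 1.64 minutes past 11:00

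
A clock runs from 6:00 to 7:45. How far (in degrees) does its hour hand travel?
The hour hand moves 0.5 degrees per minute.
Time elapsed: 7:45 - 6:00 = 105 minutes
Angular displacement: 105 x 0.5 = 52.5 degrees

Final answer: 52.5 degrees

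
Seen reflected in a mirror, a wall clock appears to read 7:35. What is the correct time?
Reflection across the vertical (12-6) axis maps a hand at angle A degrees to (360 - A) degrees, which sends a reading of T minutes past 12:00 to (720 - T) minutes past 12:00.
Mirror reads 7:35 = 455 minutes past 12:00.
Actual time: (720 - 455) mod 720 = 265 minutes = 4:25.

Final answer: 4:25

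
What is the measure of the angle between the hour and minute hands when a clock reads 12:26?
Hour hand position: 0 x 30 + 26 x 0.5 = 13 degrees
Minute hand position: 26 x 6 = 156 degrees
Difference: |13 - 156| = 143 degrees
The angle between the hands is 143 degrees

Final answer: 143 degrees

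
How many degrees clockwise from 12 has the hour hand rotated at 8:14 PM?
The hour hand moves 30 degrees per hour and 0.5 degrees per minute.
At 8:14: (8) x 30 + 14 x 0.5 = 240 + 7 = 247 degrees

Final answer: 247 degrees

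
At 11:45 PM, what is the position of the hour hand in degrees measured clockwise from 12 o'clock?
The hour hand moves 30 degrees per hour and 0.5 degrees per minute.
At 11:45: (11) x 30 + 45 x 0.5 = 330 + 22.5 = 352.5 degrees

Final answer: 352.5 degrees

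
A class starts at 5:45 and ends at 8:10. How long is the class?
From 5:45 to 8:10:
(8 x 60 + 10) - (5 x 60 + 45) = 490 - 345 = 145 minutes
= 2 hours and 25 minutes

Final answer: 2 hours and 25 minutes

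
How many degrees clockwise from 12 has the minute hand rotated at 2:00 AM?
The minute hand moves 6 degrees per minute.
At 2:00: 0 x 6 = 0 degrees

Final answer: 0 degrees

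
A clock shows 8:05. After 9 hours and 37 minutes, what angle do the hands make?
First find the time 9 hours and 37 minutes after 8:05.
Total minutes: 8 x 60 + 5 + 9 x 60 + 37 = 1062.
1062 mod 720 = 342 minutes = 5:42.
Now compute the angle at 5:42:
Hour hand: 5 x 30 + 42 x 0.5 = 171 degrees
Minute hand: 42 x 6 = 252 degrees
Difference: |171 - 252| = 81 degrees
The angle is 81 degrees

Final answer: 81 degrees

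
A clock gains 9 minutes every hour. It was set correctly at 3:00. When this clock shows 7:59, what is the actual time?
For every 60 true minutes, the faulty clock advances 69 minutes, so 1 faulty-clock minute corresponds to 60/69 true minutes.
From 3:00 to 7:59 on the faulty dial is 299 minutes.
True elapsed: 299 x 60/69 = 260 minutes = 4 hours and 20 minutes.
True time: 3:00 + 4 hours and 20 minutes = 7:20.

Final answer: 7:20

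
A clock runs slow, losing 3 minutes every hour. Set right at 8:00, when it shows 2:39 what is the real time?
For every 60 true minutes, the faulty clock advances 57 minutes, so 1 faulty-clock minute corresponds to 60/57 true minutes.
From 8:00 to 2:39 on the faulty dial is 399 minutes.
True elapsed: 399 x 60/57 = 420 minutes = 7 hours.
True time: 8:00 + 7 hours = 3:00.

Final answer: 3:00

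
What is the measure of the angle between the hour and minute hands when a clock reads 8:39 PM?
Hour hand position: 8 x 30 + 39 x 0.5 = 259.5 degrees
Minute hand position: 39 x 6 = 234 degrees
Difference: |259.5 - 234| = 25.5 degrees
The angle between the hands is 25.5 degrees

Final answer: 25.5 degrees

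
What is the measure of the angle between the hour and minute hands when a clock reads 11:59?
Hour hand position: 11 x 30 + 59 x 0.5 = 359.5 degrees
Minute hand position: 59 x 6 = 354 degrees
Difference: |359.5 - 354| = 5.5 degrees
The angle between the hands is 5.5 degrees

Final answer: 5.5 degrees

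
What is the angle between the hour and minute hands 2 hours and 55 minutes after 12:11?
First find the time 2 hours and 55 minutes after 12:11.
Total minutes: 12 x 60 + 11 + 2 x 60 + 55 = 906.
906 mod 720 = 186 minutes = 3:06.
Now compute the angle at 3:06:
Hour hand: 3 x 30 + 6 x 0.5 = 93 degrees
Minute hand: 6 x 6 = 36 degrees
Difference: |93 - 36| = 57 degrees
The angle is 57 degrees

Final answer: 57 degrees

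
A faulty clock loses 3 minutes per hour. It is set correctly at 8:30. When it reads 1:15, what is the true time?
For every 60 true minutes, the faulty clock advances 57 minutes, so 1 faulty-clock minute corresponds to 60/57 true minutes.
From 8:30 to 1:15 on the faulty dial is 285 minutes.
True elapsed: 285 x 60/57 = 300 minutes = 5 hours.
True time: 8:30 + 5 hours = 1:30.

Final answer: 1:30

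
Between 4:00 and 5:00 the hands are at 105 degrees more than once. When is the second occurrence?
At t minutes past 4:00, the hour hand is at 30 x 4 + 0.5t degrees and the minute hand is at 6t degrees.
The smaller angle between them is 105 degrees when |30H - 5.5t| = 105 or |30H - 5.5t| = 255.
With H = 4, solve 30 x 4 - 5.5t = +/- target for each target:
  t = (30 x 4 - 105) / 5.5 = 2.73
  t = (30 x 4 + 105) / 5.5 = 40.91
  t = (30 x 4 - 255) / 5.5 = -24.55 (outside (0, 60))
  t = (30 x 4 + 255) / 5.5 = 68.18 (outside (0, 60))
Valid solutions in (0, 60): {2.73, 40.91} minutes.
The second occurrence is t = 40.91 minutes.
The hands form a 105-degree angle at 40.91 minutes past 4:00.

Final answer: 40.91 minutes past 4:00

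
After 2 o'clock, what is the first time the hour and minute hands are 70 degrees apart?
At t minutes past 2:00, the hour hand is at 30 x 2 + 0.5t degrees and the minute hand is at 6t degrees.
The smaller angle between them is 70 degrees when |30H - 5.5t| = 70 or |30H - 5.5t| = 290.
With H = 2, solve 30 x 2 - 5.5t = +/- target for each target:
  t = (30 x 2 - 70) / 5.5 = -1.82 (outside (0, 60))
  t = (30 x 2 + 70) / 5.5 = 23.64
  t = (30 x 2 - 290) / 5.5 = -41.82 (outside (0, 60))
  t = (30 x 2 + 290) / 5.5 = 63.64 (outside (0, 60))
Valid solutions in (0, 60): {23.64} minutes.
The first occurrence is t = 23.64 minutes.
The hands form a 70-degree angle at 23.64 minutes past 2:00.

Final answer: 23.64 minutes past 2:00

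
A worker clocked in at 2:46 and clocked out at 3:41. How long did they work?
From 2:46 to 3:41:
(3 x 60 + 41) - (2 x 60 + 46) = 221 - 166 = 55 minutes
= 55 minutes

Final answer: 55 minutes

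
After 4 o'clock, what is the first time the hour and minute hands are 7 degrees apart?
At t minutes past 4:00, the hour hand is at 30 x 4 + 0.5t degrees and the minute hand is at 6t degrees.
The smaller angle between them is 7 degrees when |30H - 5.5t| = 7 or |30H - 5.5t| = 353.
With H = 4, solve 30 x 4 - 5.5t = +/- target for each target:
  t = (30 x 4 - 7) / 5.5 = 20.55
  t = (30 x 4 + 7) / 5.5 = 23.09
  t = (30 x 4 - 353) / 5.5 = -42.36 (outside (0, 60))
  t = (30 x 4 + 353) / 5.5 = 86 (outside (0, 60))
Valid solutions in (0, 60): {20.55, 23.09} minutes.
The first occurrence is t = 20.55 minutes.
The hands form a 7-degree angle at 20.55 minutes past 4:00.

Final answer: 20.55 minutes past 4:00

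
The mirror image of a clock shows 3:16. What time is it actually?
Reflection across the vertical (12-6) axis maps a hand at angle A degrees to (360 - A) degrees, which sends a reading of T minutes past 12:00 to (720 - T) minutes past 12:00.
Mirror reads 3:16 = 196 minutes past 12:00.
Actual time: (720 - 196) mod 720 = 524 minutes = 8:44.

Final answer: 8:44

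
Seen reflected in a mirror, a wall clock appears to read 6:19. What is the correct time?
Reflection across the vertical (12-6) axis maps a hand at angle A degrees to (360 - A) degrees, which sends a reading of T minutes past 12:00 to (720 - T) minutes past 12:00.
Mirror reads 6:19 = 379 minutes past 12:00.
Actual time: (720 - 379) mod 720 = 341 minutes = 5:41.

Final answer: 5:41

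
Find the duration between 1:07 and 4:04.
From 1:07 to 4:04:
(4 x 60 + 4) - (1 x 60 + 7) = 244 - 67 = 177 minutes
= 2 hours and 57 minutes

Final answer: 2 hours and 57 minutes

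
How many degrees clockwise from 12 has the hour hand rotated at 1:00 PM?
The hour hand moves 30 degrees per hour and 0.5 degrees per minute.
At 1:00: (1) x 30 + 0 x 0.5 = 30 + 0 = 30 degrees

Final answer: 30 degrees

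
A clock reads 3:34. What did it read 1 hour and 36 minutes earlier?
Starting time: 3:34 = 214 total minutes past 12:00
Subtracting: 1 hour and 36 minutes = 96 minutes
214 - 96 = 118 minutes
= 1 hour and 58 minutes past 12:00 = 1:58

Final answer: 1:58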